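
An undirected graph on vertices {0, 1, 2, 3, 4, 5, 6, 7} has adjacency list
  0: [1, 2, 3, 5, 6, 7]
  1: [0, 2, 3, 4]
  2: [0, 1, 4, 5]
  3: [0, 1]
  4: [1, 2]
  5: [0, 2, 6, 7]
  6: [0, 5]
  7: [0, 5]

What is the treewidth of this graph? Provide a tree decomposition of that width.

Every bag has size at most 3, so the width is 3 − 1 = 2 and tw(G) ≤ 2. On the other hand G contains the 3-clique {0, 1, 2}. A clique must lie in a single bag of any decomposition, so no decomposition can have width below 2. Hence tw(G) = 2 exactly.

Treewidth 2.
One such decomposition:
Bags: B1 = {0, 1, 2}  B2 = {0, 1, 3}  B3 = {0, 2, 5}  B4 = {0, 5, 6}  B5 = {0, 5, 7}  B6 = {1, 2, 4}
Tree: B1–B2, B1–B3, B3–B4, B3–B5, B1–B6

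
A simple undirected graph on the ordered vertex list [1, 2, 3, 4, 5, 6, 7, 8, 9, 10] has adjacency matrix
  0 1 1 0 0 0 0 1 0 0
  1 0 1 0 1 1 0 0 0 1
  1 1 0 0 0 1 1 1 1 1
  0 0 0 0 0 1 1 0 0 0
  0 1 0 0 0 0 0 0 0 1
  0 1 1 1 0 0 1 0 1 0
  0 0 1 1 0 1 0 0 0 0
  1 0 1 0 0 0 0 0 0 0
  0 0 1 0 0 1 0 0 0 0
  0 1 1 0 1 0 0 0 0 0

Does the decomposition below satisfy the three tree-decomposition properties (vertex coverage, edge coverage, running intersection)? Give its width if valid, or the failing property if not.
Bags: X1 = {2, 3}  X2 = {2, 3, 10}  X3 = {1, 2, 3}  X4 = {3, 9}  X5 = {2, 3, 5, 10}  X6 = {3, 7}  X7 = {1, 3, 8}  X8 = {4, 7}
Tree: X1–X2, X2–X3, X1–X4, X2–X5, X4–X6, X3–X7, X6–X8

No — vertex 6 appears in no bag.

A tree decomposition must satisfy three properties: every vertex lies in some bag; for every edge, both endpoints lie together in some bag; and for every vertex, the bags containing it form a connected subtree. Here vertex 6 appears in no bag, so the decomposition is invalid.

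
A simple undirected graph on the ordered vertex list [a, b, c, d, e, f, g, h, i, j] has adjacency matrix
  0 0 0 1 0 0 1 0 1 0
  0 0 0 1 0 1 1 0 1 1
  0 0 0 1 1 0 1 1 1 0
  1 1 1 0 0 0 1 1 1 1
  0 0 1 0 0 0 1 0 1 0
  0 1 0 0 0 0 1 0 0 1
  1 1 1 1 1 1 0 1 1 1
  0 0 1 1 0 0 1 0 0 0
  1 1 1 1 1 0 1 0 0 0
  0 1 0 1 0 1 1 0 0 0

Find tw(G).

A width-3 tree decomposition is:
Bags: B1 = {c, d, g, i}  B2 = {b, d, g, i}  B3 = {c, e, g, i}  B4 = {b, d, g, j}  B5 = {a, d, g, i}  B6 = {b, f, g, j}  B7 = {c, d, g, h}
Tree: B1–B2, B1–B3, B2–B4, B2–B5, B4–B6, B1–B7
Every bag has size at most 4, so the width is 4 − 1 = 3 and tw(G) ≤ 3. On the other hand G contains the 4-clique {b, d, g, j}. A clique must lie in a single bag of any decomposition, so no decomposition can have width below 3. Therefore the treewidth is 3.

3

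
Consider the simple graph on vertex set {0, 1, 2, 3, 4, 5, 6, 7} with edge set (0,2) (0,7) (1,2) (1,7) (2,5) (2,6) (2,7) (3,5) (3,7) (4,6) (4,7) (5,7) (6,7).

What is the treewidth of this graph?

A width-2 tree decomposition is:
Bags: B1 = {2, 6, 7}  B2 = {2, 5, 7}  B3 = {0, 2, 7}  B4 = {4, 6, 7}  B5 = {3, 5, 7}  B6 = {1, 2, 7}
Tree: B1–B2, B1–B3, B1–B4, B2–B5, B1–B6
Every bag has size at most 3, so the width is 3 − 1 = 2 and tw(G) ≤ 2. For the lower bound, the 3 vertices {0, 2, 7} are pairwise adjacent, and any tree decomposition puts a clique entirely inside one bag — forcing width ≥ 2. The upper and lower bounds meet at 2, so that is the treewidth.

2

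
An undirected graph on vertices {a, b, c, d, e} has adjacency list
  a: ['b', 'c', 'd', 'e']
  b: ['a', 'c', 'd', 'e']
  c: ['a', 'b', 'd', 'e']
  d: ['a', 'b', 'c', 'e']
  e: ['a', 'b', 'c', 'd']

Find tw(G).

4

A width-4 tree decomposition is:
Bags: B1 = {a, b, c, d, e}
Tree: (single bag)
A single bag containing all 5 vertices is trivially a valid decomposition of width 4. For the lower bound, the 5 vertices {a, b, c, d, e} are pairwise adjacent, and any tree decomposition puts a clique entirely inside one bag — forcing width ≥ 4. The upper and lower bounds meet at 4, so that is the treewidth.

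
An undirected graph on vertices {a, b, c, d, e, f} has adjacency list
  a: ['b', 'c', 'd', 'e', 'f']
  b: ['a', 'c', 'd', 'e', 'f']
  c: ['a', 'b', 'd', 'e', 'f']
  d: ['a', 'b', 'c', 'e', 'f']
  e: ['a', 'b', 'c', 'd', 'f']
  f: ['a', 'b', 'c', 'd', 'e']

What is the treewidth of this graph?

5

A width-5 tree decomposition is:
Bags: B1 = {a, b, c, d, e, f}
Tree: (single bag)
A single bag containing all 6 vertices is trivially a valid decomposition of width 5. Conversely, {a, b, c, d, e, f} is a clique of size 6, and the vertices of any clique must share a bag in every tree decomposition; so some bag has ≥ 6 vertices and tw(G) ≥ 5. Therefore the treewidth is 5.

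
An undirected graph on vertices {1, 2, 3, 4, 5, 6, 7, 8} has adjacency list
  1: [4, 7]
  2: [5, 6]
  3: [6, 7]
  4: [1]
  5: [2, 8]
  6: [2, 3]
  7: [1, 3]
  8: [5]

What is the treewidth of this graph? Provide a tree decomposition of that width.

Every bag has size at most 2, so the width is 2 − 1 = 1 and tw(G) ≤ 1. Any graph with an edge has treewidth ≥ 1, and G has the edge 4–1. Hence tw(G) = 1 exactly.

Treewidth 1.
One optimal decomposition is:
Bags: B1 = {1, 4}  B2 = {1, 7}  B3 = {3, 7}  B4 = {3, 6}  B5 = {2, 6}  B6 = {2, 5}  B7 = {5, 8}
Tree: B1–B2, B2–B3, B3–B4, B4–B5, B5–B6, B6–B7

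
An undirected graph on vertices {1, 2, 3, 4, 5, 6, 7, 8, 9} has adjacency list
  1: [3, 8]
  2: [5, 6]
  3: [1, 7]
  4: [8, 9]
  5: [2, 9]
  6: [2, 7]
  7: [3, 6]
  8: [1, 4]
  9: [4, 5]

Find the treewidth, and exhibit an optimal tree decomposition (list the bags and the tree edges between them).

Treewidth 2.
Bags: B1 = {3, 6, 7}  B2 = {2, 3, 6}  B3 = {2, 3, 5}  B4 = {3, 5, 9}  B5 = {3, 4, 9}  B6 = {3, 4, 8}  B7 = {1, 3, 8}
Tree: B1–B2, B2–B3, B3–B4, B4–B5, B5–B6, B6–B7

Every bag has size at most 3, so the width is 3 − 1 = 2 and tw(G) ≤ 2. For the lower bound, G contains the cycle 3–7–6–2–5–9–4–8–1–3, so G is not a forest; only forests have treewidth ≤ 1, hence tw(G) ≥ 2. Combining the bounds, tw(G) = 2.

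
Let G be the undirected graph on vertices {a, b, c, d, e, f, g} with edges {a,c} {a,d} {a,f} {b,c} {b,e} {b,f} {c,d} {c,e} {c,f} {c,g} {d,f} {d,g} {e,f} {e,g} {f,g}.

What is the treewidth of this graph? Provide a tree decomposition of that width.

Treewidth 3.
Bags: B1 = {b, c, e, f}  B2 = {c, e, f, g}  B3 = {c, d, f, g}  B4 = {a, c, d, f}
Tree: B1–B2, B2–B3, B3–B4

Each bag holds 4 vertices, so the decomposition has width 3, which upper-bounds the treewidth. Conversely, {c, d, f, g} is a clique of size 4, and the vertices of any clique must share a bag in every tree decomposition; so some bag has ≥ 4 vertices and tw(G) ≥ 3. Therefore the treewidth is 3.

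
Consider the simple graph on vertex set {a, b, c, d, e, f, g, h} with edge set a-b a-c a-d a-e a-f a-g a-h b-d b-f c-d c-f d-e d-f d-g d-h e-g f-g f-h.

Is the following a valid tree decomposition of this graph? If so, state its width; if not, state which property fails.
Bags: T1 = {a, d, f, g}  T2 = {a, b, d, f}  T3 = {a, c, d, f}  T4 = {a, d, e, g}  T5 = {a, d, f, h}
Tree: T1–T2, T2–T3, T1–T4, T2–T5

Every vertex of G appears in some bag (union = {a, b, c, d, e, f, g, h}); every edge is covered by a bag; and for each vertex v the set of bags containing v is connected in the bag tree. The decomposition is therefore valid. The largest bag has 4 vertices, so the width is 3.

Yes; width 3.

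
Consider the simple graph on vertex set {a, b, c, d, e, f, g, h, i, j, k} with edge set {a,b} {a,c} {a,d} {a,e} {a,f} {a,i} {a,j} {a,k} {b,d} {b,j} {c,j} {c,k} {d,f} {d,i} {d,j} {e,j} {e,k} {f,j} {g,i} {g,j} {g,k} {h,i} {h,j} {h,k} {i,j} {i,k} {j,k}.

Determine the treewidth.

A width-3 tree decomposition is:
Bags: B1 = {a, i, j, k}  B2 = {g, i, j, k}  B3 = {a, d, i, j}  B4 = {h, i, j, k}  B5 = {a, c, j, k}  B6 = {a, b, d, j}  B7 = {a, e, j, k}  B8 = {a, d, f, j}
Tree: B1–B2, B1–B3, B1–B4, B1–B5, B3–B6, B1–B7, B6–B8
Every bag has size at most 4, so the width is 4 − 1 = 3 and tw(G) ≤ 3. Conversely, {g, i, j, k} is a clique of size 4, and the vertices of any clique must share a bag in every tree decomposition; so some bag has ≥ 4 vertices and tw(G) ≥ 3. The upper and lower bounds meet at 3, so that is the treewidth.

3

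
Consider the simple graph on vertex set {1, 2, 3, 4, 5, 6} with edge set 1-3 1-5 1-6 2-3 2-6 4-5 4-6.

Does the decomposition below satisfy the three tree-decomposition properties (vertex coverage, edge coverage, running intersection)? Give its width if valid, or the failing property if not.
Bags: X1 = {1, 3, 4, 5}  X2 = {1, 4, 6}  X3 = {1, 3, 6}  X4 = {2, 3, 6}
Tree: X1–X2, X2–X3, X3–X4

A tree decomposition must satisfy three properties: every vertex lies in some bag; for every edge, both endpoints lie together in some bag; and for every vertex, the bags containing it form a connected subtree. Here bags containing vertex 3 are not connected in the tree, so the decomposition is invalid.

No — bags containing vertex 3 are not connected in the tree.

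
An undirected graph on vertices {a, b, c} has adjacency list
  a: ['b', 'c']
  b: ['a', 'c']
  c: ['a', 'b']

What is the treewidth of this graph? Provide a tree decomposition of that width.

A single bag containing all 3 vertices is trivially a valid decomposition of width 2. Conversely, {a, b, c} is a clique of size 3, and the vertices of any clique must share a bag in every tree decomposition; so some bag has ≥ 3 vertices and tw(G) ≥ 2. Hence tw(G) = 2 exactly.

Treewidth 2.
One optimal decomposition is:
Bags: B1 = {a, b, c}
Tree: (single bag)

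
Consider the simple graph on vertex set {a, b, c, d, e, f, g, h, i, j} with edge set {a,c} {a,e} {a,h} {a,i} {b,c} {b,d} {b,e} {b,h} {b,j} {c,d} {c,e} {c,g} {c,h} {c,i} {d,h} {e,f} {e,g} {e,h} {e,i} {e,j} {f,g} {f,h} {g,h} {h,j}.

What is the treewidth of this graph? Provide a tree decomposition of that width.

Treewidth 3.
One optimal decomposition is:
Bags: B1 = {c, e, g, h}  B2 = {e, f, g, h}  B3 = {b, c, e, h}  B4 = {a, c, e, h}  B5 = {b, c, d, h}  B6 = {b, e, h, j}  B7 = {a, c, e, i}
Tree: B1–B2, B1–B3, B1–B4, B3–B5, B3–B6, B4–B7

The largest bag has 4 vertices, giving width 3; this decomposition certifies tw(G) ≤ 3. Conversely, {b, c, d, h} is a clique of size 4, and the vertices of any clique must share a bag in every tree decomposition; so some bag has ≥ 4 vertices and tw(G) ≥ 3. Combining the bounds, tw(G) = 3.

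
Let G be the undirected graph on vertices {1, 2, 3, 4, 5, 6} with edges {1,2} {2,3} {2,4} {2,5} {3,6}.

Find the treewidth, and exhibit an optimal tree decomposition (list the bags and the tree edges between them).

Every bag has size at most 2, so the width is 2 − 1 = 1 and tw(G) ≤ 1. Since G has at least one edge (e.g. 1–2), it is not an edgeless graph, so tw(G) ≥ 1. Combining the bounds, tw(G) = 1.

Treewidth 1.
One such decomposition:
Bags: B1 = {1, 2}  B2 = {2, 3}  B3 = {2, 4}  B4 = {3, 6}  B5 = {2, 5}
Tree: B1–B2, B2–B3, B2–B4, B1–B5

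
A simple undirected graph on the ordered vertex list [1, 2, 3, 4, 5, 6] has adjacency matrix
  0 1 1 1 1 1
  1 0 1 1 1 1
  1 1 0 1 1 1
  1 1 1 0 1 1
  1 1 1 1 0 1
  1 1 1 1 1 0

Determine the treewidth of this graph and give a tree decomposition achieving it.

With just one bag of size 6, the width is 6 − 1 = 5, so tw(G) ≤ 5. On the other hand G contains the 6-clique {1, 2, 3, 4, 5, 6}. A clique must lie in a single bag of any decomposition, so no decomposition can have width below 5. Combining the bounds, tw(G) = 5.

Treewidth 5.
One optimal decomposition is:
Bags: B1 = {1, 2, 3, 4, 5, 6}
Tree: (single bag)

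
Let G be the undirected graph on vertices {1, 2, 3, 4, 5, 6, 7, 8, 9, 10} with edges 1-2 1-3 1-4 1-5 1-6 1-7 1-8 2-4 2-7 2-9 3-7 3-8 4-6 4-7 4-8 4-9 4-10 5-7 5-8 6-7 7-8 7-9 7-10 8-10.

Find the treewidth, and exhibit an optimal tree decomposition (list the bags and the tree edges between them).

Every bag has size at most 4, so the width is 4 − 1 = 3 and tw(G) ≤ 3. For the lower bound, the 4 vertices {1, 3, 7, 8} are pairwise adjacent, and any tree decomposition puts a clique entirely inside one bag — forcing width ≥ 3. The upper and lower bounds meet at 3, so that is the treewidth.

Treewidth 3.
Bags: B1 = {1, 2, 4, 7}  B2 = {2, 4, 7, 9}  B3 = {1, 4, 7, 8}  B4 = {1, 4, 6, 7}  B5 = {1, 5, 7, 8}  B6 = {4, 7, 8, 10}  B7 = {1, 3, 7, 8}
Tree: B1–B2, B1–B3, B1–B4, B3–B5, B3–B6, B3–B7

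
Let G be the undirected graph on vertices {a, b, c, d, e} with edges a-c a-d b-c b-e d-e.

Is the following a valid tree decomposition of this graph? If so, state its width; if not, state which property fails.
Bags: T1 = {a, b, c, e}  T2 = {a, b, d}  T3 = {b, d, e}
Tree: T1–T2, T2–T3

A tree decomposition must satisfy three properties: every vertex lies in some bag; for every edge, both endpoints lie together in some bag; and for every vertex, the bags containing it form a connected subtree. Here bags containing vertex e are not connected in the tree, so the decomposition is invalid.

No — bags containing vertex e are not connected in the tree.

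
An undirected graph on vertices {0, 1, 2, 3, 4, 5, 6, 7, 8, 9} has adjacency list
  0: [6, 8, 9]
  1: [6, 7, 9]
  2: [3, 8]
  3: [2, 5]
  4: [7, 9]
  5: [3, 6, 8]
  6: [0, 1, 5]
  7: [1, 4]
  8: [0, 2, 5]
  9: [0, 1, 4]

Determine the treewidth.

A width-2 tree decomposition is:
Bags: B1 = {1, 4, 7}  B2 = {1, 4, 9}  B3 = {1, 6, 9}  B4 = {0, 6, 9}  B5 = {0, 5, 6}  B6 = {0, 5, 8}  B7 = {3, 5, 8}  B8 = {2, 3, 8}
Tree: B1–B2, B2–B3, B3–B4, B4–B5, B5–B6, B6–B7, B7–B8
Every bag has size at most 3, so the width is 3 − 1 = 2 and tw(G) ≤ 2. The edges 7–4–9–1–7 form a cycle, so G is not a tree and its treewidth is at least 2. The upper and lower bounds meet at 2, so that is the treewidth.

2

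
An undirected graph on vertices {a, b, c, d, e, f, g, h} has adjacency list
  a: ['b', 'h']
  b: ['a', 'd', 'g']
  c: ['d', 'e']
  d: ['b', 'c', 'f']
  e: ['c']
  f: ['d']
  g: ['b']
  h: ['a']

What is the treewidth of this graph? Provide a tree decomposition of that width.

The largest bag has 2 vertices, giving width 1; this decomposition certifies tw(G) ≤ 1. Since G has at least one edge (e.g. a–h), it is not an edgeless graph, so tw(G) ≥ 1. The upper and lower bounds meet at 1, so that is the treewidth.

Treewidth 1.
One such decomposition:
Bags: B1 = {a, h}  B2 = {a, b}  B3 = {b, d}  B4 = {c, d}  B5 = {c, e}  B6 = {d, f}  B7 = {b, g}
Tree: B1–B2, B2–B3, B3–B4, B4–B5, B4–B6, B2–B7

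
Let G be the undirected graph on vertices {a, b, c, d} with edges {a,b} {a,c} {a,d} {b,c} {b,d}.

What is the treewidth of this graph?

2

A width-2 tree decomposition is:
Bags: B1 = {a, b, d}  B2 = {a, b, c}
Tree: B1–B2
Every bag has size at most 3, so the width is 3 − 1 = 2 and tw(G) ≤ 2. On the other hand G contains the 3-clique {a, b, d}. A clique must lie in a single bag of any decomposition, so no decomposition can have width below 2. Combining the bounds, tw(G) = 2.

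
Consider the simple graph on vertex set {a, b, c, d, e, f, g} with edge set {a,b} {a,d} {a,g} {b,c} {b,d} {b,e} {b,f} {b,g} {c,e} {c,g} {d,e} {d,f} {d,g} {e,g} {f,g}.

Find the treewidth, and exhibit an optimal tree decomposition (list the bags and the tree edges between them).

Treewidth 3.
One such decomposition:
Bags: B1 = {a, b, d, g}  B2 = {b, d, e, g}  B3 = {b, c, e, g}  B4 = {b, d, f, g}
Tree: B1–B2, B2–B3, B1–B4

Every bag has size at most 4, so the width is 4 − 1 = 3 and tw(G) ≤ 3. For the lower bound, the 4 vertices {b, d, e, g} are pairwise adjacent, and any tree decomposition puts a clique entirely inside one bag — forcing width ≥ 3. Hence tw(G) = 3 exactly.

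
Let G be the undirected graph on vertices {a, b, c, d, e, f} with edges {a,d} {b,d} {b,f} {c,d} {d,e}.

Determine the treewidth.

1

A width-1 tree decomposition is:
Bags: B1 = {a, d}  B2 = {d, e}  B3 = {b, d}  B4 = {c, d}  B5 = {b, f}
Tree: B1–B2, B2–B3, B3–B4, B3–B5
The largest bag has 2 vertices, giving width 1; this decomposition certifies tw(G) ≤ 1. G has an edge, so its treewidth is at least 1. Therefore the treewidth is 1.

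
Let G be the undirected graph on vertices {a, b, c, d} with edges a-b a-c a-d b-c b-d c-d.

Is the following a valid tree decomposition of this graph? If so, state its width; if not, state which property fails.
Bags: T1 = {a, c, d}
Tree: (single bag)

A tree decomposition must satisfy three properties: every vertex lies in some bag; for every edge, both endpoints lie together in some bag; and for every vertex, the bags containing it form a connected subtree. Here vertex b appears in no bag, so the decomposition is invalid.

No — vertex b appears in no bag.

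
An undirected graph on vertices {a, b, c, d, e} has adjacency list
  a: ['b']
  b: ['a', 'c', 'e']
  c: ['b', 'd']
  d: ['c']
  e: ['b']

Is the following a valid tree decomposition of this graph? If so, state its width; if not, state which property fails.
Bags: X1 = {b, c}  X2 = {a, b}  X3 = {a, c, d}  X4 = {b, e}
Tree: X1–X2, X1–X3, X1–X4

No — bags containing vertex a are not connected in the tree.

A tree decomposition must satisfy three properties: every vertex lies in some bag; for every edge, both endpoints lie together in some bag; and for every vertex, the bags containing it form a connected subtree. Here bags containing vertex a are not connected in the tree, so the decomposition is invalid.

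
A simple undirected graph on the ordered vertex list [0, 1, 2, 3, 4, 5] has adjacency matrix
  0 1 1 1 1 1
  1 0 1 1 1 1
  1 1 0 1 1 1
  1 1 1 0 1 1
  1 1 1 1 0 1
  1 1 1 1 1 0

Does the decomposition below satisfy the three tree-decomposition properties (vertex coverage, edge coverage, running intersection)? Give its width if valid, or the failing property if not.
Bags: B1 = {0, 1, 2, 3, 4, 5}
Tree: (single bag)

Checking the three conditions: (i) the bags cover all of {0, 1, 2, 3, 4, 5}; (ii) for each edge, some bag contains both endpoints; (iii) the bags containing any fixed vertex form a subtree. All hold, so the decomposition is valid with width 6 − 1 = 5.

Yes; width 5.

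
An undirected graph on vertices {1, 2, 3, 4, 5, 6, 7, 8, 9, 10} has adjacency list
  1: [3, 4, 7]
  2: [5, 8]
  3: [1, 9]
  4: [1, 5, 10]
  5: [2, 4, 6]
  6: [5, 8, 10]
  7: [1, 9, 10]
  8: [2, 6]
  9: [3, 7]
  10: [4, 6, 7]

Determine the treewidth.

2

A width-2 tree decomposition is:
Bags: B1 = {3, 7, 9}  B2 = {1, 3, 7}  B3 = {1, 7, 10}  B4 = {1, 4, 10}  B5 = {4, 6, 10}  B6 = {4, 5, 6}  B7 = {5, 6, 8}  B8 = {2, 5, 8}
Tree: B1–B2, B2–B3, B3–B4, B4–B5, B5–B6, B6–B7, B7–B8
Every bag has size at most 3, so the width is 3 − 1 = 2 and tw(G) ≤ 2. Since 9–3–1–7–9 is a cycle in G, G is not acyclic. Forests are exactly the graphs of treewidth ≤ 1, so tw(G) ≥ 2. Therefore the treewidth is 2.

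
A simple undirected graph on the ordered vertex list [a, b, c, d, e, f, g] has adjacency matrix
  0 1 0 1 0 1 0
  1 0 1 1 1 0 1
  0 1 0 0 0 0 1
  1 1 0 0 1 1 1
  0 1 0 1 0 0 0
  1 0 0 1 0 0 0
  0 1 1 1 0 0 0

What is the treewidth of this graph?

A width-2 tree decomposition is:
Bags: B1 = {b, d, g}  B2 = {b, d, e}  B3 = {a, b, d}  B4 = {a, d, f}  B5 = {b, c, g}
Tree: B1–B2, B1–B3, B3–B4, B1–B5
Every bag has size at most 3, so the width is 3 − 1 = 2 and tw(G) ≤ 2. Conversely, {a, d, f} is a clique of size 3, and the vertices of any clique must share a bag in every tree decomposition; so some bag has ≥ 3 vertices and tw(G) ≥ 2. Combining the bounds, tw(G) = 2.

2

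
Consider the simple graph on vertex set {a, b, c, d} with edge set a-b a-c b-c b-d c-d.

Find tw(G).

A width-2 tree decomposition is:
Bags: B1 = {a, b, c}  B2 = {b, c, d}
Tree: B1–B2
The largest bag has 3 vertices, giving width 2; this decomposition certifies tw(G) ≤ 2. Conversely, {b, c, d} is a clique of size 3, and the vertices of any clique must share a bag in every tree decomposition; so some bag has ≥ 3 vertices and tw(G) ≥ 2. The upper and lower bounds meet at 2, so that is the treewidth.

2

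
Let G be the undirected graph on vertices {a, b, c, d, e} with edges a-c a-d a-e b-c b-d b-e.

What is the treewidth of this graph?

A width-2 tree decomposition is:
Bags: B1 = {a, b, c}  B2 = {a, b, e}  B3 = {a, b, d}
Tree: B1–B2, B2–B3
Each bag holds 3 vertices, so the decomposition has width 2, which upper-bounds the treewidth. For the lower bound, G contains the cycle c–b–e–a–c, so G is not a forest; only forests have treewidth ≤ 1, hence tw(G) ≥ 2. Hence tw(G) = 2 exactly.

2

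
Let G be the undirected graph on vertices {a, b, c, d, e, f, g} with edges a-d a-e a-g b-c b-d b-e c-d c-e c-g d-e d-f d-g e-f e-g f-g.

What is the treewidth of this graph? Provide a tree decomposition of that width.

The largest bag has 4 vertices, giving width 3; this decomposition certifies tw(G) ≤ 3. On the other hand G contains the 4-clique {d, e, f, g}. A clique must lie in a single bag of any decomposition, so no decomposition can have width below 3. Combining the bounds, tw(G) = 3.

Treewidth 3.
Bags: B1 = {b, c, d, e}  B2 = {c, d, e, g}  B3 = {d, e, f, g}  B4 = {a, d, e, g}
Tree: B1–B2, B2–B3, B2–B4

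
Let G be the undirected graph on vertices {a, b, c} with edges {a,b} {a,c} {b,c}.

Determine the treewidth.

A width-2 tree decomposition is:
Bags: B1 = {a, b, c}
Tree: (single bag)
A single bag containing all 3 vertices is trivially a valid decomposition of width 2. On the other hand G contains the 3-clique {a, b, c}. A clique must lie in a single bag of any decomposition, so no decomposition can have width below 2. Combining the bounds, tw(G) = 2.

2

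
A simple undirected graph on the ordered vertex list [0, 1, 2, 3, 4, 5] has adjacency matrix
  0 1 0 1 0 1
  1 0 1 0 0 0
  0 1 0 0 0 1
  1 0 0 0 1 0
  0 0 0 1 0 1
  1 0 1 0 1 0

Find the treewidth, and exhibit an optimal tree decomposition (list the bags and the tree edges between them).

Treewidth 2.
One such decomposition:
Bags: B1 = {1, 2, 5}  B2 = {0, 1, 5}  B3 = {0, 4, 5}  B4 = {0, 3, 4}
Tree: B1–B2, B2–B3, B3–B4

Each bag holds 3 vertices, so the decomposition has width 2, which upper-bounds the treewidth. For the lower bound, G contains the cycle 2–1–0–5–2, so G is not a forest; only forests have treewidth ≤ 1, hence tw(G) ≥ 2. The upper and lower bounds meet at 2, so that is the treewidth.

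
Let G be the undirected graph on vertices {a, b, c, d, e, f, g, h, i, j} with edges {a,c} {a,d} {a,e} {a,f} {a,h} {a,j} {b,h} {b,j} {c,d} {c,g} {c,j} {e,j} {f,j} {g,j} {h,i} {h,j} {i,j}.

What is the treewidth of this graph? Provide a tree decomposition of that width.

Every bag has size at most 3, so the width is 3 − 1 = 2 and tw(G) ≤ 2. Conversely, {a, c, d} is a clique of size 3, and the vertices of any clique must share a bag in every tree decomposition; so some bag has ≥ 3 vertices and tw(G) ≥ 2. Combining the bounds, tw(G) = 2.

Treewidth 2.
One optimal decomposition is:
Bags: B1 = {a, c, j}  B2 = {c, g, j}  B3 = {a, f, j}  B4 = {a, c, d}  B5 = {a, h, j}  B6 = {h, i, j}  B7 = {a, e, j}  B8 = {b, h, j}
Tree: B1–B2, B1–B3, B1–B4, B3–B5, B5–B6, B5–B7, B5–B8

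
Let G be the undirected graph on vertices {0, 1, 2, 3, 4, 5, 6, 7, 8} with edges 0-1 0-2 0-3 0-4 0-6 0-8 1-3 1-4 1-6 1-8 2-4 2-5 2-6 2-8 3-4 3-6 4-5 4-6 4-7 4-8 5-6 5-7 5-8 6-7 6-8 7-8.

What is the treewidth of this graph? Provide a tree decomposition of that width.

Each bag holds 5 vertices, so the decomposition has width 4, which upper-bounds the treewidth. Conversely, {0, 1, 4, 6, 8} is a clique of size 5, and the vertices of any clique must share a bag in every tree decomposition; so some bag has ≥ 5 vertices and tw(G) ≥ 4. Combining the bounds, tw(G) = 4.

Treewidth 4.
One such decomposition:
Bags: B1 = {0, 2, 4, 6, 8}  B2 = {2, 4, 5, 6, 8}  B3 = {0, 1, 4, 6, 8}  B4 = {4, 5, 6, 7, 8}  B5 = {0, 1, 3, 4, 6}
Tree: B1–B2, B1–B3, B2–B4, B3–B5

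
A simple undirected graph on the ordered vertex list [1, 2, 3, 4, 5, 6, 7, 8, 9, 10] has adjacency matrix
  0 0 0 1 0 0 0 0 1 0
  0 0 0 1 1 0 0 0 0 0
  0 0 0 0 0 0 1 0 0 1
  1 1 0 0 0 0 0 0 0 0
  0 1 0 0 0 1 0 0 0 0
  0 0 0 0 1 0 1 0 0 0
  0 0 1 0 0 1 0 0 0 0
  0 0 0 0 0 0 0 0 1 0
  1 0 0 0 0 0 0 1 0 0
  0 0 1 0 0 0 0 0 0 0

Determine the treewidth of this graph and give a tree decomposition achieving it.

Treewidth 1.
Bags: B1 = {3, 10}  B2 = {3, 7}  B3 = {6, 7}  B4 = {5, 6}  B5 = {2, 5}  B6 = {2, 4}  B7 = {1, 4}  B8 = {1, 9}  B9 = {8, 9}
Tree: B1–B2, B2–B3, B3–B4, B4–B5, B5–B6, B6–B7, B7–B8, B8–B9

Every bag has size at most 2, so the width is 2 − 1 = 1 and tw(G) ≤ 1. Any graph with an edge has treewidth ≥ 1, and G has the edge 10–3. Therefore the treewidth is 1.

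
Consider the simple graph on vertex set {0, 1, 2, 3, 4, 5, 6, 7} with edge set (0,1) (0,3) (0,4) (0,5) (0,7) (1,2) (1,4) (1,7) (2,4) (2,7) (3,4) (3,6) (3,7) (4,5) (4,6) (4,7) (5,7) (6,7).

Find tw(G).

3

A width-3 tree decomposition is:
Bags: B1 = {0, 1, 4, 7}  B2 = {0, 3, 4, 7}  B3 = {1, 2, 4, 7}  B4 = {3, 4, 6, 7}  B5 = {0, 4, 5, 7}
Tree: B1–B2, B1–B3, B2–B4, B1–B5
Every bag has size at most 4, so the width is 4 − 1 = 3 and tw(G) ≤ 3. For the lower bound, the 4 vertices {0, 1, 4, 7} are pairwise adjacent, and any tree decomposition puts a clique entirely inside one bag — forcing width ≥ 3. The upper and lower bounds meet at 3, so that is the treewidth.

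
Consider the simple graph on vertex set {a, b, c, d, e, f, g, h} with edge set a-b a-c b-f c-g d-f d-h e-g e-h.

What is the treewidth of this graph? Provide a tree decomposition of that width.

Treewidth 2.
Bags: B1 = {e, g, h}  B2 = {d, g, h}  B3 = {d, f, g}  B4 = {b, f, g}  B5 = {a, b, g}  B6 = {a, c, g}
Tree: B1–B2, B2–B3, B3–B4, B4–B5, B5–B6

Every bag has size at most 3, so the width is 3 − 1 = 2 and tw(G) ≤ 2. Since g–e–h–d–f–b–a–c–g is a cycle in G, G is not acyclic. Forests are exactly the graphs of treewidth ≤ 1, so tw(G) ≥ 2. The upper and lower bounds meet at 2, so that is the treewidth.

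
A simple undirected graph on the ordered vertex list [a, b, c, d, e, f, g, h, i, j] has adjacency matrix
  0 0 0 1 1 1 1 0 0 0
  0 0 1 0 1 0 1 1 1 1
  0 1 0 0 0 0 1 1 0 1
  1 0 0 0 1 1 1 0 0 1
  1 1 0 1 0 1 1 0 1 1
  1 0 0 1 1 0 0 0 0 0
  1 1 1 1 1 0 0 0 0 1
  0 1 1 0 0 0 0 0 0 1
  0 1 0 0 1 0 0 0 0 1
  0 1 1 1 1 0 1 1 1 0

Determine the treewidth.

3

A width-3 tree decomposition is:
Bags: B1 = {b, e, g, j}  B2 = {d, e, g, j}  B3 = {b, c, g, j}  B4 = {a, d, e, g}  B5 = {b, e, i, j}  B6 = {a, d, e, f}  B7 = {b, c, h, j}
Tree: B1–B2, B1–B3, B2–B4, B1–B5, B4–B6, B3–B7
Each bag holds 4 vertices, so the decomposition has width 3, which upper-bounds the treewidth. On the other hand G contains the 4-clique {a, d, e, g}. A clique must lie in a single bag of any decomposition, so no decomposition can have width below 3. Hence tw(G) = 3 exactly.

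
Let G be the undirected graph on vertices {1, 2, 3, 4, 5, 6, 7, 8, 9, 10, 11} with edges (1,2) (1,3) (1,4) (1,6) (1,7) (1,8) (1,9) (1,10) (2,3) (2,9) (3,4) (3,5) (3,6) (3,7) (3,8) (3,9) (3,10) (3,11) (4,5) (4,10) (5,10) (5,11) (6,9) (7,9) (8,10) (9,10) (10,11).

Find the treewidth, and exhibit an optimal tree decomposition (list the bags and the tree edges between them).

Each bag holds 4 vertices, so the decomposition has width 3, which upper-bounds the treewidth. Conversely, {1, 3, 8, 10} is a clique of size 4, and the vertices of any clique must share a bag in every tree decomposition; so some bag has ≥ 4 vertices and tw(G) ≥ 3. The upper and lower bounds meet at 3, so that is the treewidth.

Treewidth 3.
Bags: B1 = {1, 3, 4, 10}  B2 = {3, 4, 5, 10}  B3 = {1, 3, 8, 10}  B4 = {3, 5, 10, 11}  B5 = {1, 3, 9, 10}  B6 = {1, 3, 6, 9}  B7 = {1, 2, 3, 9}  B8 = {1, 3, 7, 9}
Tree: B1–B2, B1–B3, B2–B4, B3–B5, B5–B6, B6–B7, B7–B8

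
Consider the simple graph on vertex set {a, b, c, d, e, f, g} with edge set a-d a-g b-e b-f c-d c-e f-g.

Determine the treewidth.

2

A width-2 tree decomposition is:
Bags: B1 = {b, e, f}  B2 = {e, f, g}  B3 = {a, e, g}  B4 = {a, d, e}  B5 = {c, d, e}
Tree: B1–B2, B2–B3, B3–B4, B4–B5
The largest bag has 3 vertices, giving width 2; this decomposition certifies tw(G) ≤ 2. Since e–b–f–g–a–d–c–e is a cycle in G, G is not acyclic. Forests are exactly the graphs of treewidth ≤ 1, so tw(G) ≥ 2. Combining the bounds, tw(G) = 2.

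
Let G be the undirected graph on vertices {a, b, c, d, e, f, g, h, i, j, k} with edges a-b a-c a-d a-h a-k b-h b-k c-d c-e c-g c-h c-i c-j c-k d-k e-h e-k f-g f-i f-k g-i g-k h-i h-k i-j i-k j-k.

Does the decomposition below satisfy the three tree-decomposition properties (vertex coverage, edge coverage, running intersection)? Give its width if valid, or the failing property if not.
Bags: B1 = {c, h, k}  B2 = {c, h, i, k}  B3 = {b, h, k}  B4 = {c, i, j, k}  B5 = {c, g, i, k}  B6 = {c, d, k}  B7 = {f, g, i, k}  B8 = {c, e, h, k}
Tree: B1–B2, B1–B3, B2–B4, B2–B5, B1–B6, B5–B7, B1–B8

A tree decomposition must satisfy three properties: every vertex lies in some bag; for every edge, both endpoints lie together in some bag; and for every vertex, the bags containing it form a connected subtree. Here vertex a appears in no bag, so the decomposition is invalid.

No — vertex a appears in no bag.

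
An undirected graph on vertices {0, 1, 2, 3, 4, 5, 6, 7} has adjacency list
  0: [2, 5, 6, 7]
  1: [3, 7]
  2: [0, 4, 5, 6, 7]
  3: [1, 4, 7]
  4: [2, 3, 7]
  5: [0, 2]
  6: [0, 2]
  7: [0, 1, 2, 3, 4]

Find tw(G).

2

A width-2 tree decomposition is:
Bags: B1 = {0, 2, 7}  B2 = {0, 2, 6}  B3 = {2, 4, 7}  B4 = {3, 4, 7}  B5 = {0, 2, 5}  B6 = {1, 3, 7}
Tree: B1–B2, B1–B3, B3–B4, B1–B5, B4–B6
Each bag holds 3 vertices, so the decomposition has width 2, which upper-bounds the treewidth. On the other hand G contains the 3-clique {1, 3, 7}. A clique must lie in a single bag of any decomposition, so no decomposition can have width below 2. The upper and lower bounds meet at 2, so that is the treewidth.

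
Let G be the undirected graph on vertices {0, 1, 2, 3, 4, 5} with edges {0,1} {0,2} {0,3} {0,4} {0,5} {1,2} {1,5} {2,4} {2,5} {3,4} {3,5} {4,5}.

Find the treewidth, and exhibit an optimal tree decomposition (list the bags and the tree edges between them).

Each bag holds 4 vertices, so the decomposition has width 3, which upper-bounds the treewidth. For the lower bound, the 4 vertices {0, 1, 2, 5} are pairwise adjacent, and any tree decomposition puts a clique entirely inside one bag — forcing width ≥ 3. Hence tw(G) = 3 exactly.

Treewidth 3.
Bags: B1 = {0, 2, 4, 5}  B2 = {0, 3, 4, 5}  B3 = {0, 1, 2, 5}
Tree: B1–B2, B1–B3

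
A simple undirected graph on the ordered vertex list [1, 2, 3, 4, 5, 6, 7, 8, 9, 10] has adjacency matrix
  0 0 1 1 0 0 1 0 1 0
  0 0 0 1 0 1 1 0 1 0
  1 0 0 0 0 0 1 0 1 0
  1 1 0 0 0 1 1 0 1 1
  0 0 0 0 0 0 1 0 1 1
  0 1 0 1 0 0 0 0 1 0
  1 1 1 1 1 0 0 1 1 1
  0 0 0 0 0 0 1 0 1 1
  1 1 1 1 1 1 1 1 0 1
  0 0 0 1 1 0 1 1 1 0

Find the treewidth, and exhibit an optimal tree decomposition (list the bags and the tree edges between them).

The largest bag has 4 vertices, giving width 3; this decomposition certifies tw(G) ≤ 3. Conversely, {2, 4, 6, 9} is a clique of size 4, and the vertices of any clique must share a bag in every tree decomposition; so some bag has ≥ 4 vertices and tw(G) ≥ 3. Hence tw(G) = 3 exactly.

Treewidth 3.
Bags: B1 = {1, 4, 7, 9}  B2 = {2, 4, 7, 9}  B3 = {4, 7, 9, 10}  B4 = {5, 7, 9, 10}  B5 = {1, 3, 7, 9}  B6 = {7, 8, 9, 10}  B7 = {2, 4, 6, 9}
Tree: B1–B2, B1–B3, B3–B4, B1–B5, B4–B6, B2–B7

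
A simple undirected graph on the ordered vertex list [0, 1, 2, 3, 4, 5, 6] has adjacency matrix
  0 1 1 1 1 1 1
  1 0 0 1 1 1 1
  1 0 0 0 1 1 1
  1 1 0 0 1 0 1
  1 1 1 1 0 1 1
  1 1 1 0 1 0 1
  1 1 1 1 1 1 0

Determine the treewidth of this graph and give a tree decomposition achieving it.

Treewidth 4.
One such decomposition:
Bags: B1 = {0, 2, 4, 5, 6}  B2 = {0, 1, 4, 5, 6}  B3 = {0, 1, 3, 4, 6}
Tree: B1–B2, B2–B3

Every bag has size at most 5, so the width is 5 − 1 = 4 and tw(G) ≤ 4. For the lower bound, the 5 vertices {0, 1, 3, 4, 6} are pairwise adjacent, and any tree decomposition puts a clique entirely inside one bag — forcing width ≥ 4. Therefore the treewidth is 4.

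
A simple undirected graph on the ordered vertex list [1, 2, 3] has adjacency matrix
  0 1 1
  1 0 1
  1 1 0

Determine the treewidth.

A width-2 tree decomposition is:
Bags: B1 = {1, 2, 3}
Tree: (single bag)
With just one bag of size 3, the width is 3 − 1 = 2, so tw(G) ≤ 2. For the lower bound, the 3 vertices {1, 2, 3} are pairwise adjacent, and any tree decomposition puts a clique entirely inside one bag — forcing width ≥ 2. Therefore the treewidth is 2.

2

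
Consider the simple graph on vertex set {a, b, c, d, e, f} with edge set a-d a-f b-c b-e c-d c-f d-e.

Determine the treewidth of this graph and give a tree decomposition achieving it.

Treewidth 2.
Bags: B1 = {b, d, e}  B2 = {b, c, d}  B3 = {a, c, d}  B4 = {a, c, f}
Tree: B1–B2, B2–B3, B3–B4

Every bag has size at most 3, so the width is 3 − 1 = 2 and tw(G) ≤ 2. Since e–b–c–d–e is a cycle in G, G is not acyclic. Forests are exactly the graphs of treewidth ≤ 1, so tw(G) ≥ 2. Combining the bounds, tw(G) = 2.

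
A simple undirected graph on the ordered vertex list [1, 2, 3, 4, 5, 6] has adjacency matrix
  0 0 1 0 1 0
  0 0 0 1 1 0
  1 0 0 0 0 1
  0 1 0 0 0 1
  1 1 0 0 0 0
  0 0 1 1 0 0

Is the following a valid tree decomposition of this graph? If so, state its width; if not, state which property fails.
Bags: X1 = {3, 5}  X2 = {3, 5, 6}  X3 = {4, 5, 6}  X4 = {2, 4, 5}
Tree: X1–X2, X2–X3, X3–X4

No — vertex 1 appears in no bag.

A tree decomposition must satisfy three properties: every vertex lies in some bag; for every edge, both endpoints lie together in some bag; and for every vertex, the bags containing it form a connected subtree. Here vertex 1 appears in no bag, so the decomposition is invalid.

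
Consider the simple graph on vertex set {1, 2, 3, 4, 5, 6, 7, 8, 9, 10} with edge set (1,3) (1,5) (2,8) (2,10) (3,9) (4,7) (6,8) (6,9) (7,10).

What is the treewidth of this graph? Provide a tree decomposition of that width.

The largest bag has 2 vertices, giving width 1; this decomposition certifies tw(G) ≤ 1. Since G has at least one edge (e.g. 4–7), it is not an edgeless graph, so tw(G) ≥ 1. Combining the bounds, tw(G) = 1.

Treewidth 1.
One optimal decomposition is:
Bags: B1 = {4, 7}  B2 = {7, 10}  B3 = {2, 10}  B4 = {2, 8}  B5 = {6, 8}  B6 = {6, 9}  B7 = {3, 9}  B8 = {1, 3}  B9 = {1, 5}
Tree: B1–B2, B2–B3, B3–B4, B4–B5, B5–B6, B6–B7, B7–B8, B8–B9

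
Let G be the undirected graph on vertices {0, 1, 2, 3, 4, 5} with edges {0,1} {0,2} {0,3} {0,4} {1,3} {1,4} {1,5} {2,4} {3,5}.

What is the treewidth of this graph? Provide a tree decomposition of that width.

Treewidth 2.
One optimal decomposition is:
Bags: B1 = {1, 3, 5}  B2 = {0, 1, 3}  B3 = {0, 1, 4}  B4 = {0, 2, 4}
Tree: B1–B2, B2–B3, B3–B4

The largest bag has 3 vertices, giving width 2; this decomposition certifies tw(G) ≤ 2. On the other hand G contains the 3-clique {0, 1, 3}. A clique must lie in a single bag of any decomposition, so no decomposition can have width below 2. Combining the bounds, tw(G) = 2.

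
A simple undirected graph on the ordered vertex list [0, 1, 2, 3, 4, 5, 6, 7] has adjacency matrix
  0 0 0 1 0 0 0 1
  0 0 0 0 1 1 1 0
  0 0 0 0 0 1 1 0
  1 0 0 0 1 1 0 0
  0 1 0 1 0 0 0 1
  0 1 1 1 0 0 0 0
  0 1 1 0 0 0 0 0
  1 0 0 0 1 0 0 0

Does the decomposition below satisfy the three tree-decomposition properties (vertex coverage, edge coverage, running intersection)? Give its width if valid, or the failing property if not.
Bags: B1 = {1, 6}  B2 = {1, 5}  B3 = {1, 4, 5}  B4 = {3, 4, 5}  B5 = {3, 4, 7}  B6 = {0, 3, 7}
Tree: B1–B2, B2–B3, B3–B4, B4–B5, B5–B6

No — vertex 2 appears in no bag.

A tree decomposition must satisfy three properties: every vertex lies in some bag; for every edge, both endpoints lie together in some bag; and for every vertex, the bags containing it form a connected subtree. Here vertex 2 appears in no bag, so the decomposition is invalid.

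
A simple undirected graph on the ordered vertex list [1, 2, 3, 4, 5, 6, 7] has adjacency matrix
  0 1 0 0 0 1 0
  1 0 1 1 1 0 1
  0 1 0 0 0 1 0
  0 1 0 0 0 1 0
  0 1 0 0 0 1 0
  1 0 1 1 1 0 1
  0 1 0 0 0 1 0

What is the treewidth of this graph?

2

A width-2 tree decomposition is:
Bags: B1 = {2, 6, 7}  B2 = {2, 4, 6}  B3 = {2, 5, 6}  B4 = {2, 3, 6}  B5 = {1, 2, 6}
Tree: B1–B2, B2–B3, B3–B4, B4–B5
The largest bag has 3 vertices, giving width 2; this decomposition certifies tw(G) ≤ 2. For the lower bound, G contains the cycle 6–7–2–4–6, so G is not a forest; only forests have treewidth ≤ 1, hence tw(G) ≥ 2. The upper and lower bounds meet at 2, so that is the treewidth.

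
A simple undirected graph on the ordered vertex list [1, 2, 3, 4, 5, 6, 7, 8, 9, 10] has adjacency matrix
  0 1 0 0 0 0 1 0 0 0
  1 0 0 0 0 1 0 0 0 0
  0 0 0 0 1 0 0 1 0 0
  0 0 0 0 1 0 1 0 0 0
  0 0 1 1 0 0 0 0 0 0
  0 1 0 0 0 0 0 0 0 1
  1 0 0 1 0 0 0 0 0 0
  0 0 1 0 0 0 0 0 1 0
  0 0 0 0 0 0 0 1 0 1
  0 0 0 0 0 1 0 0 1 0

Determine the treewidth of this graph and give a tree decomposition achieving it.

The largest bag has 3 vertices, giving width 2; this decomposition certifies tw(G) ≤ 2. For the lower bound, G contains the cycle 6–10–9–8–3–5–4–7–1–2–6, so G is not a forest; only forests have treewidth ≤ 1, hence tw(G) ≥ 2. Therefore the treewidth is 2.

Treewidth 2.
Bags: B1 = {6, 9, 10}  B2 = {6, 8, 9}  B3 = {3, 6, 8}  B4 = {3, 5, 6}  B5 = {4, 5, 6}  B6 = {4, 6, 7}  B7 = {1, 6, 7}  B8 = {1, 2, 6}
Tree: B1–B2, B2–B3, B3–B4, B4–B5, B5–B6, B6–B7, B7–B8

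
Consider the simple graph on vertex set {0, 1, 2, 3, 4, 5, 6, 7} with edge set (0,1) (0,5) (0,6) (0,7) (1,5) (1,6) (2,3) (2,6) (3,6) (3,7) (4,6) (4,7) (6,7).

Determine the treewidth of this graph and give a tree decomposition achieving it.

Every bag has size at most 3, so the width is 3 − 1 = 2 and tw(G) ≤ 2. On the other hand G contains the 3-clique {0, 1, 5}. A clique must lie in a single bag of any decomposition, so no decomposition can have width below 2. Hence tw(G) = 2 exactly.

Treewidth 2.
Bags: B1 = {0, 6, 7}  B2 = {3, 6, 7}  B3 = {4, 6, 7}  B4 = {0, 1, 6}  B5 = {0, 1, 5}  B6 = {2, 3, 6}
Tree: B1–B2, B1–B3, B1–B4, B4–B5, B2–B6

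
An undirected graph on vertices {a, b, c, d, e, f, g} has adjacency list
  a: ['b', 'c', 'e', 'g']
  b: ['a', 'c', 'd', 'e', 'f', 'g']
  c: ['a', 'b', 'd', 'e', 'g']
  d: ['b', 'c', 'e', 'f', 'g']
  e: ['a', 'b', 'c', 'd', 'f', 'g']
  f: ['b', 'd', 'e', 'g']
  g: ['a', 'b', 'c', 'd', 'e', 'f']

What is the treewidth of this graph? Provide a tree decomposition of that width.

Treewidth 4.
One such decomposition:
Bags: B1 = {b, c, d, e, g}  B2 = {a, b, c, e, g}  B3 = {b, d, e, f, g}
Tree: B1–B2, B1–B3

Each bag holds 5 vertices, so the decomposition has width 4, which upper-bounds the treewidth. For the lower bound, the 5 vertices {b, c, d, e, g} are pairwise adjacent, and any tree decomposition puts a clique entirely inside one bag — forcing width ≥ 4. Hence tw(G) = 4 exactly.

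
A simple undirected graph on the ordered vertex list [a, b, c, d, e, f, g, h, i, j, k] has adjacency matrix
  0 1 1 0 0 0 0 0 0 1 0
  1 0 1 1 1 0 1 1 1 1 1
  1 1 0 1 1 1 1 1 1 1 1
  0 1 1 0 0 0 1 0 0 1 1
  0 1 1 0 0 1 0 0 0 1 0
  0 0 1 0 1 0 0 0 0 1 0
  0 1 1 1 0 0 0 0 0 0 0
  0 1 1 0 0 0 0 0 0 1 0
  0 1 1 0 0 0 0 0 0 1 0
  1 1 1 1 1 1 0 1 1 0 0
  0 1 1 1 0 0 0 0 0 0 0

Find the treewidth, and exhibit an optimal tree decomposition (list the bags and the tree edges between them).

Treewidth 3.
Bags: B1 = {b, c, d, k}  B2 = {b, c, d, j}  B3 = {b, c, i, j}  B4 = {b, c, d, g}  B5 = {b, c, e, j}  B6 = {c, e, f, j}  B7 = {b, c, h, j}  B8 = {a, b, c, j}
Tree: B1–B2, B2–B3, B2–B4, B3–B5, B5–B6, B2–B7, B3–B8

Each bag holds 4 vertices, so the decomposition has width 3, which upper-bounds the treewidth. On the other hand G contains the 4-clique {c, e, f, j}. A clique must lie in a single bag of any decomposition, so no decomposition can have width below 3. Therefore the treewidth is 3.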